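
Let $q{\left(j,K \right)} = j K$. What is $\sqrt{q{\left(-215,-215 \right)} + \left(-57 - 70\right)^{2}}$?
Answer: $\sqrt{62354} \approx 249.71$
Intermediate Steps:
$q{\left(j,K \right)} = K j$
$\sqrt{q{\left(-215,-215 \right)} + \left(-57 - 70\right)^{2}} = \sqrt{\left(-215\right) \left(-215\right) + \left(-57 - 70\right)^{2}} = \sqrt{46225 + \left(-127\right)^{2}} = \sqrt{46225 + 16129} = \sqrt{62354}$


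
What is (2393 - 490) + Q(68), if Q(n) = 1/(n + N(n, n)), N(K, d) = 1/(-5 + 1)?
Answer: 515717/271 ≈ 1903.0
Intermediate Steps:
N(K, d) = -¼ (N(K, d) = 1/(-4) = -¼)
Q(n) = 1/(-¼ + n) (Q(n) = 1/(n - ¼) = 1/(-¼ + n))
(2393 - 490) + Q(68) = (2393 - 490) + 4/(-1 + 4*68) = 1903 + 4/(-1 + 272) = 1903 + 4/271 = 515717/271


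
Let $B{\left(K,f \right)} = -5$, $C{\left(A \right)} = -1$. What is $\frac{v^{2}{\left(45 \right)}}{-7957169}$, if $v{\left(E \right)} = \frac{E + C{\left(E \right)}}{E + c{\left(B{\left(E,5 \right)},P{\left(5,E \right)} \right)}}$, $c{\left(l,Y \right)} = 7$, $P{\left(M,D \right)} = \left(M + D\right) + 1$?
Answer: $- \frac{11}{122251051} \approx -8.9979 \cdot 10^{-8}$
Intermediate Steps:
$P{\left(M,D \right)} = 1 + D + M$ ($P{\left(M,D \right)} = \left(D + M\right) + 1 = 1 + D + M$)
$v{\left(E \right)} = \frac{-1 + E}{7 + E}$ ($v{\left(E \right)} = \frac{E - 1}{E + 7} = \frac{-1 + E}{7 + E}$)
$\frac{v^{2}{\left(45 \right)}}{-7957169} = \frac{\left(\frac{-1 + 45}{7 + 45}\right)^{2}}{-7957169} = \left(\frac{1}{52} \cdot 44\right)^{2} \left(- \frac{1}{7957169}\right) = \left(\frac{11}{13}\right)^{2} \left(- \frac{1}{7957169}\right) = \frac{121}{169} \left(- \frac{1}{7957169}\right) = - \frac{11}{122251051}$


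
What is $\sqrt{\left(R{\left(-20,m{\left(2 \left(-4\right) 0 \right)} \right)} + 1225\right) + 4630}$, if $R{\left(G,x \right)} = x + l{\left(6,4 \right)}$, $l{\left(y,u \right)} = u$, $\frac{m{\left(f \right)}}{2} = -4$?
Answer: $\sqrt{5851} \approx 76.492$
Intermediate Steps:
$m{\left(f \right)} = -8$ ($m{\left(f \right)} = 2 \left(-4\right) = -8$)
$R{\left(G,x \right)} = 4 + x$ ($R{\left(G,x \right)} = x + 4 = 4 + x$)
$\sqrt{\left(R{\left(-20,m{\left(2 \left(-4\right) 0 \right)} \right)} + 1225\right) + 4630} = \sqrt{\left(\left(4 - 8\right) + 1225\right) + 4630} = \sqrt{\left(-4 + 1225\right) + 4630} = \sqrt{1221 + 4630} = \sqrt{5851}$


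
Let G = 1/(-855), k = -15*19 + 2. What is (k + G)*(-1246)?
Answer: 301489636/855 ≈ 3.5262e+5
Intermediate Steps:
k = -283 (k = -285 + 2 = -283)
G = -1/855 ≈ -0.0011696
(k + G)*(-1246) = (-283 - 1/855)*(-1246) = -241966/855*(-1246) = 301489636/855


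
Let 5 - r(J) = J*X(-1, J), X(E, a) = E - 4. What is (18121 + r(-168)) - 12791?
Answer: 4495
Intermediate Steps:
X(E, a) = -4 + E
r(J) = 5 + 5*J (r(J) = 5 - J*(-4 - 1) = 5 - J*(-5) = 5 - (-5)*J = 5 + 5*J)
(18121 + r(-168)) - 12791 = (18121 + (5 + 5*(-168))) - 12791 = (18121 + (5 - 840)) - 12791 = (18121 - 835) - 12791 = 17286 - 12791 = 4495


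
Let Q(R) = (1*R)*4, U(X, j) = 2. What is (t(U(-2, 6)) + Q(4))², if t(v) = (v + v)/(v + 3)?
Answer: 7056/25 ≈ 282.24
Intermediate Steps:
Q(R) = 4*R (Q(R) = R*4 = 4*R)
t(v) = 2*v/(3 + v) (t(v) = (2*v)/(3 + v) = 2*v/(3 + v))
(t(U(-2, 6)) + Q(4))² = (2*2/(3 + 2) + 4*4)² = (2*2/5 + 16)² = (2*2*(⅕) + 16)² = (⅘ + 16)² = (84/5)² = 7056/25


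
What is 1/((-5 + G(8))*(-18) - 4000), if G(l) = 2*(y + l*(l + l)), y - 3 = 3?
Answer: -1/8734 ≈ -0.00011450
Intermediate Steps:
y = 6 (y = 3 + 3 = 6)
G(l) = 12 + 4*l**2 (G(l) = 2*(6 + l*(l + l)) = 2*(6 + l*(2*l)) = 2*(6 + 2*l**2) = 12 + 4*l**2)
1/((-5 + G(8))*(-18) - 4000) = 1/((-5 + (12 + 4*8**2))*(-18) - 4000) = 1/((-5 + (12 + 4*64))*(-18) - 4000) = 1/((-5 + (12 + 256))*(-18) - 4000) = 1/((-5 + 268)*(-18) - 4000) = 1/(263*(-18) - 4000) = 1/(-4734 - 4000) = 1/(-8734) = -1/8734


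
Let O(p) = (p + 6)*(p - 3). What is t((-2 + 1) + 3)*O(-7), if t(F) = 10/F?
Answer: 50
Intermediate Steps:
O(p) = (-3 + p)*(6 + p) (O(p) = (6 + p)*(-3 + p) = (-3 + p)*(6 + p))
t((-2 + 1) + 3)*O(-7) = (10/((-2 + 1) + 3))*(-18 + (-7)² + 3*(-7)) = (10/(-1 + 3))*(-18 + 49 - 21) = (10/2)*10 = (10*(½))*10 = 5*10 = 50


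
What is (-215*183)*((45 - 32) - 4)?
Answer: -354105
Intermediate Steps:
(-215*183)*((45 - 32) - 4) = -39345*(13 - 4) = -39345*9 = -354105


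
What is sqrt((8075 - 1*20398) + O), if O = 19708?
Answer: sqrt(7385) ≈ 85.936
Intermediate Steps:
sqrt((8075 - 1*20398) + O) = sqrt((8075 - 1*20398) + 19708) = sqrt((8075 - 20398) + 19708) = sqrt(-12323 + 19708) = sqrt(7385)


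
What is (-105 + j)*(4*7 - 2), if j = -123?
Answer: -5928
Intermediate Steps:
(-105 + j)*(4*7 - 2) = (-105 - 123)*(4*7 - 2) = -228*(28 - 2) = -228*26 = -5928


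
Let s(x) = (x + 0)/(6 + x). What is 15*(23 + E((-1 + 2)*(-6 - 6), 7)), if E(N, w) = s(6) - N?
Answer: 1065/2 ≈ 532.50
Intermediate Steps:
s(x) = x/(6 + x)
E(N, w) = 1/2 - N (E(N, w) = 6/(6 + 6) - N = 6/12 - N = 6*(1/12) - N = 1/2 - N)
15*(23 + E((-1 + 2)*(-6 - 6), 7)) = 15*(23 + (1/2 - (-1 + 2)*(-6 - 6))) = 15*(23 + (1/2 - (-12))) = 15*(23 + (1/2 - 1*(-12))) = 15*(23 + (1/2 + 12)) = 15*(23 + 25/2) = 15*(71/2) = 1065/2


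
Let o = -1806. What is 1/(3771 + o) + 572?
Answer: 1123981/1965 ≈ 572.00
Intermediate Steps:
1/(3771 + o) + 572 = 1/(3771 - 1806) + 572 = 1/1965 + 572 = 1123981/1965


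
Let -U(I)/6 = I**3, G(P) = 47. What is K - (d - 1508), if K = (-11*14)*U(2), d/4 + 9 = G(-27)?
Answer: 8748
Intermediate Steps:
d = 152 (d = -36 + 4*47 = -36 + 188 = 152)
U(I) = -6*I**3
K = 7392 (K = (-11*14)*(-6*2**3) = -(-924)*8 = -154*(-48) = 7392)
K - (d - 1508) = 7392 - (152 - 1508) = 7392 - 1*(-1356) = 7392 + 1356 = 8748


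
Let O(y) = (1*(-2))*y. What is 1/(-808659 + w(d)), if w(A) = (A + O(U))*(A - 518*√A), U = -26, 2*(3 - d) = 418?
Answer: -776935/1914523822929 - 79772*I*√206/1914523822929 ≈ -4.0581e-7 - 5.9803e-7*I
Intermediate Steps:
d = -206 (d = 3 - ½*418 = 3 - 209 = -206)
O(y) = -2*y
w(A) = (52 + A)*(A - 518*√A) (w(A) = (A - 2*(-26))*(A - 518*√A) = (A + 52)*(A - 518*√A) = (52 + A)*(A - 518*√A))
1/(-808659 + w(d)) = 1/(-808659 + ((-206)² - 26936*I*√206 - (-106708)*I*√206 + 52*(-206))) = 1/(-808659 + (42436 - 26936*I*√206 - (-106708)*I*√206 - 10712)) = 1/(-808659 + (42436 - 26936*I*√206 + 106708*I*√206 - 10712)) = 1/(-808659 + (31724 + 79772*I*√206)) = 1/(-776935 + 79772*I*√206)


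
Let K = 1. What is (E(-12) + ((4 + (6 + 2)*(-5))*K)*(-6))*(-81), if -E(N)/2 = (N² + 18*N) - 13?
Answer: -31266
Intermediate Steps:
E(N) = 26 - 36*N - 2*N² (E(N) = -2*((N² + 18*N) - 13) = -2*(-13 + N² + 18*N) = 26 - 36*N - 2*N²)
(E(-12) + ((4 + (6 + 2)*(-5))*K)*(-6))*(-81) = ((26 - 36*(-12) - 2*(-12)²) + ((4 + (6 + 2)*(-5))*1)*(-6))*(-81) = ((26 + 432 - 2*144) + ((4 + 8*(-5))*1)*(-6))*(-81) = ((26 + 432 - 288) + ((4 - 40)*1)*(-6))*(-81) = (170 - 36*1*(-6))*(-81) = (170 - 36*(-6))*(-81) = (170 + 216)*(-81) = 386*(-81) = -31266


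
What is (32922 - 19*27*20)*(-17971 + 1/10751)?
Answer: -4378439357640/10751 ≈ -4.0726e+8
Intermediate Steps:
(32922 - 19*27*20)*(-17971 + 1/10751) = (32922 - 513*20)*(-17971 + 1/10751) = (32922 - 10260)*(-193206220/10751) = 22662*(-193206220/10751) = -4378439357640/10751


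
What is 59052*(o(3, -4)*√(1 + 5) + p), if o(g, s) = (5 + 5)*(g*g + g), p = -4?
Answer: -236208 + 7086240*√6 ≈ 1.7121e+7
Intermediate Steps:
o(g, s) = 10*g + 10*g² (o(g, s) = 10*(g² + g) = 10*(g + g²) = 10*g + 10*g²)
59052*(o(3, -4)*√(1 + 5) + p) = 59052*((10*3*(1 + 3))*√(1 + 5) - 4) = 59052*((10*3*4)*√6 - 4) = 59052*(120*√6 - 4) = 59052*(-4 + 120*√6) = -236208 + 7086240*√6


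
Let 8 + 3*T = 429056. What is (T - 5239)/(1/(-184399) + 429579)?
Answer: 25405941023/79213938020 ≈ 0.32073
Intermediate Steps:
T = 143016 (T = -8/3 + (1/3)*429056 = -8/3 + 429056/3 = 143016)
(T - 5239)/(1/(-184399) + 429579) = (143016 - 5239)/(1/(-184399) + 429579) = 137777/(-1/184399 + 429579) = 137777/(79213938020/184399) = 137777*(184399/79213938020) = 25405941023/79213938020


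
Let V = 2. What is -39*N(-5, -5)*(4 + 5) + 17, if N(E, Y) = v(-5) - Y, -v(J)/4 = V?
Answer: 1070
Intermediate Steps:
v(J) = -8 (v(J) = -4*2 = -8)
N(E, Y) = -8 - Y
-39*N(-5, -5)*(4 + 5) + 17 = -39*(-8 - 1*(-5))*(4 + 5) + 17 = -39*(-8 + 5)*9 + 17 = -(-117)*9 + 17 = -39*(-27) + 17 = 1053 + 17 = 1070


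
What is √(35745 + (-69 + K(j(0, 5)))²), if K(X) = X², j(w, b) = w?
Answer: √40506 ≈ 201.26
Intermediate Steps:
√(35745 + (-69 + K(j(0, 5)))²) = √(35745 + (-69 + 0²)²) = √(35745 + (-69 + 0)²) = √(35745 + (-69)²) = √(35745 + 4761) = √40506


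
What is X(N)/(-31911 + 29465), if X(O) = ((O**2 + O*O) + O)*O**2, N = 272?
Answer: -5483694080/1223 ≈ -4.4838e+6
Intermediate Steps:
X(O) = O**2*(O + 2*O**2) (X(O) = ((O**2 + O**2) + O)*O**2 = (2*O**2 + O)*O**2 = (O + 2*O**2)*O**2 = O**2*(O + 2*O**2))
X(N)/(-31911 + 29465) = (272**3*(1 + 2*272))/(-31911 + 29465) = (20123648*(1 + 544))/(-2446) = (20123648*545)*(-1/2446) = 10967388160*(-1/2446) = -5483694080/1223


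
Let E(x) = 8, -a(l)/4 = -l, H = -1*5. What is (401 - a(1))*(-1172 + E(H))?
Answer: -462108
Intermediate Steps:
H = -5
a(l) = 4*l (a(l) = -(-4)*l = 4*l)
(401 - a(1))*(-1172 + E(H)) = (401 - 4)*(-1172 + 8) = (401 - 1*4)*(-1164) = (401 - 4)*(-1164) = 397*(-1164) = -462108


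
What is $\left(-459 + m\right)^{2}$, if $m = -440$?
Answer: $808201$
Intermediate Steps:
$\left(-459 + m\right)^{2} = \left(-459 - 440\right)^{2} = \left(-899\right)^{2} = 808201$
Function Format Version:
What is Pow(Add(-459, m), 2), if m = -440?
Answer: 808201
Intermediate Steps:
Pow(Add(-459, m), 2) = Pow(Add(-459, -440), 2) = Pow(-899, 2) = 808201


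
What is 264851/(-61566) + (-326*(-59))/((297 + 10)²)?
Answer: -23777781455/5802533934 ≈ -4.0978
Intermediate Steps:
264851/(-61566) + (-326*(-59))/((297 + 10)²) = 264851*(-1/61566) + 19234/(307²) = -264851/61566 + 19234/94249 = -23777781455/5802533934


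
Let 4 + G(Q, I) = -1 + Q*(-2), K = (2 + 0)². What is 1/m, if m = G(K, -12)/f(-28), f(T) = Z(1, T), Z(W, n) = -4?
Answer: 4/13 ≈ 0.30769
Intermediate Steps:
K = 4 (K = 2² = 4)
G(Q, I) = -5 - 2*Q (G(Q, I) = -4 + (-1 + Q*(-2)) = -4 + (-1 - 2*Q) = -5 - 2*Q)
f(T) = -4
m = 13/4 (m = (-5 - 2*4)/(-4) = (-5 - 8)*(-¼) = -13*(-¼) = 13/4 ≈ 3.2500)
1/m = 1/(13/4) = 4/13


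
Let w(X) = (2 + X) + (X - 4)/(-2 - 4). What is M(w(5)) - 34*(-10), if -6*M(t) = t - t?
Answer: 340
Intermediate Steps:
w(X) = 8/3 + 5*X/6 (w(X) = (2 + X) + (-4 + X)/(-6) = (2 + X) + (-4 + X)*(-1/6) = (2 + X) + (2/3 - X/6) = 8/3 + 5*X/6)
M(t) = 0 (M(t) = -(t - t)/6 = -1/6*0 = 0)
M(w(5)) - 34*(-10) = 0 - 34*(-10) = 0 + 340 = 340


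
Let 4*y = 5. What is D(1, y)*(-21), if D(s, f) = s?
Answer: -21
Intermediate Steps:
y = 5/4 (y = (1/4)*5 = 5/4 ≈ 1.2500)
D(1, y)*(-21) = 1*(-21) = -21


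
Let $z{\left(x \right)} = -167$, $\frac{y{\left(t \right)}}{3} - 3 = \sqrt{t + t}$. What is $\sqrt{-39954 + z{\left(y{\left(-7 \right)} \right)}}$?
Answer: $i \sqrt{40121} \approx 200.3 i$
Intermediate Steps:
$y{\left(t \right)} = 9 + 3 \sqrt{2} \sqrt{t}$ ($y{\left(t \right)} = 9 + 3 \sqrt{t + t} = 9 + 3 \sqrt{2 t} = 9 + 3 \sqrt{2} \sqrt{t}$)
$\sqrt{-39954 + z{\left(y{\left(-7 \right)} \right)}} = \sqrt{-39954 - 167} = \sqrt{-40121} = i \sqrt{40121}$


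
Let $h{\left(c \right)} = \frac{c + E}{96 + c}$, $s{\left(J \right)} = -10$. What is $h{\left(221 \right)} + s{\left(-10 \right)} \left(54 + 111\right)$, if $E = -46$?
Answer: $- \frac{522875}{317} \approx -1649.4$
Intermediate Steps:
$h{\left(c \right)} = \frac{-46 + c}{96 + c}$ ($h{\left(c \right)} = \frac{c - 46}{96 + c} = \frac{-46 + c}{96 + c}$)
$h{\left(221 \right)} + s{\left(-10 \right)} \left(54 + 111\right) = \frac{-46 + 221}{96 + 221} - 10 \left(54 + 111\right) = \frac{1}{317} \cdot 175 - 1650 = \frac{175}{317} - 1650 = - \frac{522875}{317}$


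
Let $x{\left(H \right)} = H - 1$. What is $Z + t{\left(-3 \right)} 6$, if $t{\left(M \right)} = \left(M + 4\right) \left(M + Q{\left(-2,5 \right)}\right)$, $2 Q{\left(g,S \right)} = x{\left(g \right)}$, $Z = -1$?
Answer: $-28$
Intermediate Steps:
$x{\left(H \right)} = -1 + H$ ($x{\left(H \right)} = H - 1 = -1 + H$)
$Q{\left(g,S \right)} = - \frac{1}{2} + \frac{g}{2}$ ($Q{\left(g,S \right)} = \frac{-1 + g}{2} = - \frac{1}{2} + \frac{g}{2}$)
$t{\left(M \right)} = \left(4 + M\right) \left(- \frac{3}{2} + M\right)$ ($t{\left(M \right)} = \left(M + 4\right) \left(M + \left(- \frac{1}{2} + \frac{1}{2} \left(-2\right)\right)\right) = \left(4 + M\right) \left(M - \frac{3}{2}\right) = \left(4 + M\right) \left(- \frac{3}{2} + M\right)$)
$Z + t{\left(-3 \right)} 6 = -1 + \left(-6 + \left(-3\right)^{2} + \frac{5}{2} \left(-3\right)\right) 6 = -1 + \left(-6 + 9 - \frac{15}{2}\right) 6 = -1 - 27 = -28$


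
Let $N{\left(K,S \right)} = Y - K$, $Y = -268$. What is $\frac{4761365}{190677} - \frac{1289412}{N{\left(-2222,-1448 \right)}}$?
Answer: $- \frac{118278752357}{186291429} \approx -634.91$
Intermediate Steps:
$N{\left(K,S \right)} = -268 - K$
$\frac{4761365}{190677} - \frac{1289412}{N{\left(-2222,-1448 \right)}} = \frac{4761365}{190677} - \frac{1289412}{-268 - -2222} = 4761365 \cdot \frac{1}{190677} - \frac{1289412}{-268 + 2222} = \frac{4761365}{190677} - \frac{1289412}{1954} = \frac{4761365}{190677} - \frac{644706}{977} = - \frac{118278752357}{186291429}$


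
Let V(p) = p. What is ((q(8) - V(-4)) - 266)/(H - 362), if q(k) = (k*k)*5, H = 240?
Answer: -29/61 ≈ -0.47541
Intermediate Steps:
q(k) = 5*k² (q(k) = k²*5 = 5*k²)
((q(8) - V(-4)) - 266)/(H - 362) = ((5*8² - 1*(-4)) - 266)/(240 - 362) = ((5*64 + 4) - 266)/(-122) = ((320 + 4) - 266)*(-1/122) = (324 - 266)*(-1/122) = 58*(-1/122) = -29/61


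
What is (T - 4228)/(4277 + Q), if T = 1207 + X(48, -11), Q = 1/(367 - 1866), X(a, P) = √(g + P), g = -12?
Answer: -1509493/2137074 + 1499*I*√23/6411222 ≈ -0.70634 + 0.0011213*I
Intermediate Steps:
X(a, P) = √(-12 + P)
Q = -1/1499 (Q = 1/(-1499) = -1/1499 ≈ -0.00066711)
T = 1207 + I*√23 (T = 1207 + √(-12 - 11) = 1207 + √(-23) = 1207 + I*√23 ≈ 1207.0 + 4.7958*I)
(T - 4228)/(4277 + Q) = ((1207 + I*√23) - 4228)/(4277 - 1/1499) = (-3021 + I*√23)/(6411222/1499) = (-3021 + I*√23)*(1499/6411222) = -1509493/2137074 + 1499*I*√23/6411222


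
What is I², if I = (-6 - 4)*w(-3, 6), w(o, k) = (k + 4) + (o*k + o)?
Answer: 12100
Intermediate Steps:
w(o, k) = 4 + k + o + k*o (w(o, k) = (4 + k) + (k*o + o) = (4 + k) + (o + k*o) = 4 + k + o + k*o)
I = 110 (I = (-6 - 4)*(4 + 6 - 3 + 6*(-3)) = -10*(4 + 6 - 3 - 18) = -10*(-11) = 110)
I² = 110² = 12100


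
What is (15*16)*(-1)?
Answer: -240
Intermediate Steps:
(15*16)*(-1) = 240*(-1) = -240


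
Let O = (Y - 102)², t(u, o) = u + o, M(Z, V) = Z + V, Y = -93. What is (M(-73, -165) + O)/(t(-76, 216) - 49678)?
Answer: -37787/49538 ≈ -0.76279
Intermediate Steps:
M(Z, V) = V + Z
t(u, o) = o + u
O = 38025 (O = (-93 - 102)² = (-195)² = 38025)
(M(-73, -165) + O)/(t(-76, 216) - 49678) = ((-165 - 73) + 38025)/((216 - 76) - 49678) = (-238 + 38025)/(140 - 49678) = 37787/(-49538) = 37787*(-1/49538) = -37787/49538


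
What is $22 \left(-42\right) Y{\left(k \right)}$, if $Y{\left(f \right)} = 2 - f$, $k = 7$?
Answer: $4620$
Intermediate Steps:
$22 \left(-42\right) Y{\left(k \right)} = 22 \left(-42\right) \left(2 - 7\right) = - 924 \left(2 - 7\right) = \left(-924\right) \left(-5\right) = 4620$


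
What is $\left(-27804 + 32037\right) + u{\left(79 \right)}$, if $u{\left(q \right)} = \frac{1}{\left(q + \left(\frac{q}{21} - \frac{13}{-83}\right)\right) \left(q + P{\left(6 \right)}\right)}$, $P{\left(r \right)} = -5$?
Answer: $\frac{45271928277}{10694998} \approx 4233.0$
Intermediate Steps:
$u{\left(q \right)} = \frac{1}{\left(-5 + q\right) \left(\frac{13}{83} + \frac{22 q}{21}\right)}$ ($u{\left(q \right)} = \frac{1}{\left(q + \left(\frac{q}{21} - \frac{13}{-83}\right)\right) \left(q - 5\right)} = \frac{1}{\left(q + \left(q \frac{1}{21} - - \frac{13}{83}\right)\right) \left(-5 + q\right)} = \frac{1}{\left(q + \left(\frac{q}{21} + \frac{13}{83}\right)\right) \left(-5 + q\right)} = \frac{1}{\left(q + \left(\frac{13}{83} + \frac{q}{21}\right)\right) \left(-5 + q\right)} = \frac{1}{\left(\frac{13}{83} + \frac{22 q}{21}\right) \left(-5 + q\right)} = \frac{1}{\left(-5 + q\right) \left(\frac{13}{83} + \frac{22 q}{21}\right)}$)
$\left(-27804 + 32037\right) + u{\left(79 \right)} = \left(-27804 + 32037\right) + \frac{1743}{-1365 - 699703 + 1826 \cdot 79^{2}} = 4233 + \frac{1743}{-1365 - 699703 + 1826 \cdot 6241} = 4233 + \frac{1743}{-1365 - 699703 + 11396066} = 4233 + \frac{1743}{10694998} = \frac{45271928277}{10694998}$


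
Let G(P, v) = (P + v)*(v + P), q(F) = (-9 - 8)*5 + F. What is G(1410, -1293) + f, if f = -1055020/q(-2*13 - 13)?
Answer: 688114/31 ≈ 22197.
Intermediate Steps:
q(F) = -85 + F (q(F) = -17*5 + F = -85 + F)
G(P, v) = (P + v)² (G(P, v) = (P + v)*(P + v) = (P + v)²)
f = 263755/31 (f = -1055020/(-85 + (-2*13 - 13)) = -1055020/(-85 + (-26 - 13)) = -1055020/(-85 - 39) = -1055020/(-124) = -1055020*(-1/124) = 263755/31 ≈ 8508.2)
G(1410, -1293) + f = (1410 - 1293)² + 263755/31 = 117² + 263755/31 = 13689 + 263755/31 = 688114/31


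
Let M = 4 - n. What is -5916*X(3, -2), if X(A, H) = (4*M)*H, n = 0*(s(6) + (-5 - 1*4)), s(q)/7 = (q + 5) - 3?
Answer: 189312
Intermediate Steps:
s(q) = 14 + 7*q (s(q) = 7*((q + 5) - 3) = 7*((5 + q) - 3) = 7*(2 + q) = 14 + 7*q)
n = 0 (n = 0*((14 + 7*6) + (-5 - 1*4)) = 0*((14 + 42) + (-5 - 4)) = 0*(56 - 9) = 0*47 = 0)
M = 4 (M = 4 - 1*0 = 4 + 0 = 4)
X(A, H) = 16*H (X(A, H) = (4*4)*H = 16*H)
-5916*X(3, -2) = -94656*(-2) = -5916*(-32) = 189312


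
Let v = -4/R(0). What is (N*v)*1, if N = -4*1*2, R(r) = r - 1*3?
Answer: -32/3 ≈ -10.667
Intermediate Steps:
R(r) = -3 + r (R(r) = r - 3 = -3 + r)
v = 4/3 (v = -4/(-3 + 0) = -4/(-3) = -4*(-1/3) = 4/3 ≈ 1.3333)
N = -8 (N = -4*2 = -8)
(N*v)*1 = -8*4/3*1 = -32/3*1 = -32/3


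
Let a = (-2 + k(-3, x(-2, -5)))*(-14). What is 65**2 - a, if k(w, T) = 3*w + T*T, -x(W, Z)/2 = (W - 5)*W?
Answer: 15047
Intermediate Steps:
x(W, Z) = -2*W*(-5 + W) (x(W, Z) = -2*(W - 5)*W = -2*(-5 + W)*W = -2*W*(-5 + W))
k(w, T) = T**2 + 3*w (k(w, T) = 3*w + T**2 = T**2 + 3*w)
a = -10822 (a = (-2 + ((2*(-2)*(5 - 1*(-2)))**2 + 3*(-3)))*(-14) = (-2 + ((2*(-2)*(5 + 2))**2 - 9))*(-14) = (-2 + ((2*(-2)*7)**2 - 9))*(-14) = (-2 + ((-28)**2 - 9))*(-14) = (-2 + (784 - 9))*(-14) = (-2 + 775)*(-14) = 773*(-14) = -10822)
65**2 - a = 65**2 - 1*(-10822) = 4225 + 10822 = 15047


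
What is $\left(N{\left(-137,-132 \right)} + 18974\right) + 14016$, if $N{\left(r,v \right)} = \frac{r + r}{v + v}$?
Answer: $\frac{4354817}{132} \approx 32991.0$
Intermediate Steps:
$N{\left(r,v \right)} = \frac{r}{v}$ ($N{\left(r,v \right)} = \frac{2 r}{2 v} = 2 r \frac{1}{2 v} = \frac{r}{v}$)
$\left(N{\left(-137,-132 \right)} + 18974\right) + 14016 = \left(- \frac{137}{-132} + 18974\right) + 14016 = \left(\left(-137\right) \left(- \frac{1}{132}\right) + 18974\right) + 14016 = \left(\frac{137}{132} + 18974\right) + 14016 = \frac{2504705}{132} + 14016 = \frac{4354817}{132}$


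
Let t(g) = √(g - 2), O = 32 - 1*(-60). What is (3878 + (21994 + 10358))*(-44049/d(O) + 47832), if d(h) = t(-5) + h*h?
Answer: 124134063184342800/71639303 + 1595895270*I*√7/71639303 ≈ 1.7328e+9 + 58.939*I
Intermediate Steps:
O = 92 (O = 32 + 60 = 92)
t(g) = √(-2 + g)
d(h) = h² + I*√7 (d(h) = √(-2 - 5) + h*h = √(-7) + h² = I*√7 + h² = h² + I*√7)
(3878 + (21994 + 10358))*(-44049/d(O) + 47832) = (3878 + (21994 + 10358))*(-44049/(92² + I*√7) + 47832) = (3878 + 32352)*(-44049/(8464 + I*√7) + 47832) = 36230*(47832 - 44049/(8464 + I*√7)) = 1732953360 - 1595895270/(8464 + I*√7)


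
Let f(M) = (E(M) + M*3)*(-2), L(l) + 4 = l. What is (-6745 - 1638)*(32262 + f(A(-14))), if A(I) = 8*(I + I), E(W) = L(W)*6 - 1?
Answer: -304671752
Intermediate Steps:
L(l) = -4 + l
E(W) = -25 + 6*W (E(W) = (-4 + W)*6 - 1 = (-24 + 6*W) - 1 = -25 + 6*W)
A(I) = 16*I (A(I) = 8*(2*I) = 16*I)
f(M) = 50 - 18*M (f(M) = ((-25 + 6*M) + M*3)*(-2) = ((-25 + 6*M) + 3*M)*(-2) = (-25 + 9*M)*(-2) = 50 - 18*M)
(-6745 - 1638)*(32262 + f(A(-14))) = (-6745 - 1638)*(32262 + (50 - 288*(-14))) = -8383*(32262 + (50 - 18*(-224))) = -8383*(32262 + (50 + 4032)) = -8383*(32262 + 4082) = -8383*36344 = -304671752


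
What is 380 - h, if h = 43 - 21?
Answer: 358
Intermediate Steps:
h = 22
380 - h = 380 - 1*22 = 380 - 22 = 358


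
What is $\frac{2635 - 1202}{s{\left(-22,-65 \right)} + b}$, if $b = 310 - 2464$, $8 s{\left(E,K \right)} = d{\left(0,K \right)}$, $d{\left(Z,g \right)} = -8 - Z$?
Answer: $- \frac{1433}{2155} \approx -0.66496$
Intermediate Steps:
$s{\left(E,K \right)} = -1$ ($s{\left(E,K \right)} = \frac{-8 - 0}{8} = \frac{-8 + 0}{8} = \frac{1}{8} \left(-8\right) = -1$)
$b = -2154$ ($b = 310 - 2464 = -2154$)
$\frac{2635 - 1202}{s{\left(-22,-65 \right)} + b} = \frac{2635 - 1202}{-1 - 2154} = \frac{1433}{-2155} = 1433 \left(- \frac{1}{2155}\right) = - \frac{1433}{2155}$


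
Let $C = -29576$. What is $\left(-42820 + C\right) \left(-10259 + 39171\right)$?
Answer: $-2093113152$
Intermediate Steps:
$\left(-42820 + C\right) \left(-10259 + 39171\right) = \left(-42820 - 29576\right) \left(-10259 + 39171\right) = \left(-72396\right) 28912 = -2093113152$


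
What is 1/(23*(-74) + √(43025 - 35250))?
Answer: -1702/2889029 - 5*√311/2889029 ≈ -0.00061965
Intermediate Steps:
1/(23*(-74) + √(43025 - 35250)) = 1/(-1702 + √7775) = 1/(-1702 + 5*√311)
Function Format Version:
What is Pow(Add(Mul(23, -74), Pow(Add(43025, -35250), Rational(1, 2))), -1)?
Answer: Add(Rational(-1702, 2889029), Mul(Rational(-5, 2889029), Pow(311, Rational(1, 2)))) ≈ -0.00061965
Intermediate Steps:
Pow(Add(Mul(23, -74), Pow(Add(43025, -35250), Rational(1, 2))), -1) = Pow(Add(-1702, Pow(7775, Rational(1, 2))), -1) = Pow(Add(-1702, Mul(5, Pow(311, Rational(1, 2)))), -1)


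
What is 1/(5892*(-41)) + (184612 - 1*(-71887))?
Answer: 61962976427/241572 ≈ 2.5650e+5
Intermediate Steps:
1/(5892*(-41)) + (184612 - 1*(-71887)) = 1/(-241572) + (184612 + 71887) = -1/241572 + 256499 = 61962976427/241572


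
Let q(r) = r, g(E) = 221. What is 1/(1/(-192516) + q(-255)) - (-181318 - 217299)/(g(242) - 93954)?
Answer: -19586783845705/4601501161873 ≈ -4.2566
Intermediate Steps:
1/(1/(-192516) + q(-255)) - (-181318 - 217299)/(g(242) - 93954) = 1/(1/(-192516) - 255) - (-181318 - 217299)/(221 - 93954) = 1/(-1/192516 - 255) - (-398617)/(-93733) = 1/(-49091581/192516) - (-398617)*(-1)/93733 = -192516/49091581 - 1*398617/93733 = -192516/49091581 - 398617/93733 = -19586783845705/4601501161873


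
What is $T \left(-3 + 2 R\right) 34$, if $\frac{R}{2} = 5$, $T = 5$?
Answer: $2890$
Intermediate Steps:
$R = 10$ ($R = 2 \cdot 5 = 10$)
$T \left(-3 + 2 R\right) 34 = 5 \left(-3 + 2 \cdot 10\right) 34 = 5 \left(-3 + 20\right) 34 = 5 \cdot 17 \cdot 34 = 85 \cdot 34 = 2890$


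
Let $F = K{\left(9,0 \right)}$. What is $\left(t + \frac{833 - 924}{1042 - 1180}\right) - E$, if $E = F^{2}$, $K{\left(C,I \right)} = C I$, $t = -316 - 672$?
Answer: $- \frac{136253}{138} \approx -987.34$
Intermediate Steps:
$t = -988$ ($t = -316 - 672 = -988$)
$F = 0$ ($F = 9 \cdot 0 = 0$)
$E = 0$ ($E = 0^{2} = 0$)
$\left(t + \frac{833 - 924}{1042 - 1180}\right) - E = \left(-988 + \frac{833 - 924}{1042 - 1180}\right) - 0 = \left(-988 - \frac{91}{-138}\right) + 0 = \left(-988 - - \frac{91}{138}\right) + 0 = \left(-988 + \frac{91}{138}\right) + 0 = - \frac{136253}{138} + 0 = - \frac{136253}{138}$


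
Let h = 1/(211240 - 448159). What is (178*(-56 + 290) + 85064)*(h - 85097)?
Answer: -2554733458983104/236919 ≈ -1.0783e+10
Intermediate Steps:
h = -1/236919 (h = 1/(-236919) = -1/236919 ≈ -4.2208e-6)
(178*(-56 + 290) + 85064)*(h - 85097) = (178*(-56 + 290) + 85064)*(-1/236919 - 85097) = (178*234 + 85064)*(-20161096144/236919) = (41652 + 85064)*(-20161096144/236919) = 126716*(-20161096144/236919) = -2554733458983104/236919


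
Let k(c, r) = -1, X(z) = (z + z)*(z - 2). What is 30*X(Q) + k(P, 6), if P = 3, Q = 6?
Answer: 1439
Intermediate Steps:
X(z) = 2*z*(-2 + z) (X(z) = (2*z)*(-2 + z) = 2*z*(-2 + z))
30*X(Q) + k(P, 6) = 30*(2*6*(-2 + 6)) - 1 = 30*(2*6*4) - 1 = 30*48 - 1 = 1440 - 1 = 1439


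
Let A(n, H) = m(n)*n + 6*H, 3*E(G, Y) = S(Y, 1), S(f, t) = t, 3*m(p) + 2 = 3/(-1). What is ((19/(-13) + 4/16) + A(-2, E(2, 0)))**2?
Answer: 413449/24336 ≈ 16.989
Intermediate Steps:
m(p) = -5/3 (m(p) = -2/3 + (3/(-1))/3 = -2/3 + (3*(-1))/3 = -2/3 + (1/3)*(-3) = -2/3 - 1 = -5/3)
E(G, Y) = 1/3 (E(G, Y) = (1/3)*1 = 1/3)
A(n, H) = 6*H - 5*n/3 (A(n, H) = -5*n/3 + 6*H = 6*H - 5*n/3)
((19/(-13) + 4/16) + A(-2, E(2, 0)))**2 = ((19/(-13) + 4/16) + (6*(1/3) - 5/3*(-2)))**2 = ((19*(-1/13) + 4*(1/16)) + (2 + 10/3))**2 = ((-19/13 + 1/4) + 16/3)**2 = (-63/52 + 16/3)**2 = (643/156)**2 = 413449/24336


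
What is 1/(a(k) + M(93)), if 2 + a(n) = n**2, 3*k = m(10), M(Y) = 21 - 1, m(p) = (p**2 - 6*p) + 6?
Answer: 9/2278 ≈ 0.0039508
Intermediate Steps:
m(p) = 6 + p**2 - 6*p
M(Y) = 20
k = 46/3 (k = (6 + 10**2 - 6*10)/3 = (6 + 100 - 60)/3 = (1/3)*46 = 46/3 ≈ 15.333)
a(n) = -2 + n**2
1/(a(k) + M(93)) = 1/((-2 + (46/3)**2) + 20) = 1/((-2 + 2116/9) + 20) = 1/(2098/9 + 20) = 1/(2278/9) = 9/2278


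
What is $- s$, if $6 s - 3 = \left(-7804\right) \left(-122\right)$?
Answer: $- \frac{952091}{6} \approx -1.5868 \cdot 10^{5}$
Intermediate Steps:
$s = \frac{952091}{6}$ ($s = \frac{1}{2} + \frac{\left(-7804\right) \left(-122\right)}{6} = \frac{1}{2} + \frac{1}{6} \cdot 952088 = \frac{1}{2} + \frac{476044}{3} = \frac{952091}{6} \approx 1.5868 \cdot 10^{5}$)
$- s = \left(-1\right) \frac{952091}{6} = - \frac{952091}{6}$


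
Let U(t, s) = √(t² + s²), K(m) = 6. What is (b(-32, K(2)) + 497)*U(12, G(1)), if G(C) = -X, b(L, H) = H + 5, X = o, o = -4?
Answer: 2032*√10 ≈ 6425.8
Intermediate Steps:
X = -4
b(L, H) = 5 + H
G(C) = 4 (G(C) = -1*(-4) = 4)
U(t, s) = √(s² + t²)
(b(-32, K(2)) + 497)*U(12, G(1)) = ((5 + 6) + 497)*√(4² + 12²) = (11 + 497)*√(16 + 144) = 508*√160 = 508*(4*√10) = 2032*√10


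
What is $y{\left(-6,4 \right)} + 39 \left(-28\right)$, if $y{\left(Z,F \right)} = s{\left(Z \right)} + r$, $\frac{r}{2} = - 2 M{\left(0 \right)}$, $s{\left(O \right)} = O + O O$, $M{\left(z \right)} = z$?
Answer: $-1062$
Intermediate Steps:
$s{\left(O \right)} = O + O^{2}$
$r = 0$ ($r = 2 \left(\left(-2\right) 0\right) = 2 \cdot 0 = 0$)
$y{\left(Z,F \right)} = Z \left(1 + Z\right)$ ($y{\left(Z,F \right)} = Z \left(1 + Z\right) + 0 = Z \left(1 + Z\right)$)
$y{\left(-6,4 \right)} + 39 \left(-28\right) = - 6 \left(1 - 6\right) + 39 \left(-28\right) = \left(-6\right) \left(-5\right) - 1092 = 30 - 1092 = -1062$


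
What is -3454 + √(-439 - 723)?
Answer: -3454 + I*√1162 ≈ -3454.0 + 34.088*I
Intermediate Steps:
-3454 + √(-439 - 723) = -3454 + √(-1162) = -3454 + I*√1162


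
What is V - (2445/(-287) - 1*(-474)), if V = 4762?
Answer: 1233101/287 ≈ 4296.5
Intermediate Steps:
V - (2445/(-287) - 1*(-474)) = 4762 - (2445/(-287) - 1*(-474)) = 4762 - (2445*(-1/287) + 474) = 4762 - (-2445/287 + 474) = 4762 - 1*133593/287 = 4762 - 133593/287 = 1233101/287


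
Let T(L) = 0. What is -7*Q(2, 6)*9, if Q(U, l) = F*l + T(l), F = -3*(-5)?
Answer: -5670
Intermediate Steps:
F = 15
Q(U, l) = 15*l (Q(U, l) = 15*l + 0 = 15*l)
-7*Q(2, 6)*9 = -105*6*9 = -7*90*9 = -630*9 = -5670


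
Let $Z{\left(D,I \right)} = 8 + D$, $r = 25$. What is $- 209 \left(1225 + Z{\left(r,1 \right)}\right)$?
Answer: $-262922$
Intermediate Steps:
$- 209 \left(1225 + Z{\left(r,1 \right)}\right) = - 209 \left(1225 + \left(8 + 25\right)\right) = - 209 \left(1225 + 33\right) = \left(-209\right) 1258 = -262922$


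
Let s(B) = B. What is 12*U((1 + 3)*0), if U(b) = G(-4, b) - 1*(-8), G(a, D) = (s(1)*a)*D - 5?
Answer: 36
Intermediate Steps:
G(a, D) = -5 + D*a (G(a, D) = (1*a)*D - 5 = a*D - 5 = D*a - 5 = -5 + D*a)
U(b) = 3 - 4*b (U(b) = (-5 + b*(-4)) - 1*(-8) = (-5 - 4*b) + 8 = 3 - 4*b)
12*U((1 + 3)*0) = 12*(3 - 4*(1 + 3)*0) = 12*(3 - 16*0) = 12*(3 - 4*0) = 12*(3 + 0) = 12*3 = 36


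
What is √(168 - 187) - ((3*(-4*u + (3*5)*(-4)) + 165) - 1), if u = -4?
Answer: -32 + I*√19 ≈ -32.0 + 4.3589*I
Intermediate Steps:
√(168 - 187) - ((3*(-4*u + (3*5)*(-4)) + 165) - 1) = √(168 - 187) - ((3*(-4*(-4) + (3*5)*(-4)) + 165) - 1) = √(-19) - ((3*(16 + 15*(-4)) + 165) - 1) = I*√19 - ((3*(16 - 60) + 165) - 1) = I*√19 - ((3*(-44) + 165) - 1) = I*√19 - ((-132 + 165) - 1) = I*√19 - (33 - 1) = I*√19 - 1*32 = I*√19 - 32 = -32 + I*√19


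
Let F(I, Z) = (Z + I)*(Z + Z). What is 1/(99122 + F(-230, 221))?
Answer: 1/95144 ≈ 1.0510e-5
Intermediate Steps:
F(I, Z) = 2*Z*(I + Z) (F(I, Z) = (I + Z)*(2*Z) = 2*Z*(I + Z))
1/(99122 + F(-230, 221)) = 1/(99122 + 2*221*(-230 + 221)) = 1/(99122 + 2*221*(-9)) = 1/(99122 - 3978) = 1/95144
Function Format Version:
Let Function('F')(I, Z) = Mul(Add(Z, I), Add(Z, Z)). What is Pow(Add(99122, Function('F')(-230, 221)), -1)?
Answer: Rational(1, 95144) ≈ 1.0510e-5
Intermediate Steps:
Function('F')(I, Z) = Mul(2, Z, Add(I, Z)) (Function('F')(I, Z) = Mul(Add(I, Z), Mul(2, Z)) = Mul(2, Z, Add(I, Z)))
Pow(Add(99122, Function('F')(-230, 221)), -1) = Pow(Add(99122, Mul(2, 221, Add(-230, 221))), -1) = Pow(Add(99122, Mul(2, 221, -9)), -1) = Pow(Add(99122, -3978), -1) = Pow(95144, -1) = Rational(1, 95144)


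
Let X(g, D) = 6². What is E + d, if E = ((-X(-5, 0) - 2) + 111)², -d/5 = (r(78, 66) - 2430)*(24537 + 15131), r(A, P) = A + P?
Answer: 453410569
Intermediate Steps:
X(g, D) = 36
d = 453405240 (d = -5*((78 + 66) - 2430)*(24537 + 15131) = -5*(144 - 2430)*39668 = -(-11430)*39668 = -5*(-90681048) = 453405240)
E = 5329 (E = ((-1*36 - 2) + 111)² = ((-36 - 2) + 111)² = (-38 + 111)² = 73² = 5329)
E + d = 5329 + 453405240 = 453410569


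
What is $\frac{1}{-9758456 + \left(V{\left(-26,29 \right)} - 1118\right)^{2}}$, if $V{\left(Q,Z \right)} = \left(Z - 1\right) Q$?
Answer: $- \frac{1}{6350740} \approx -1.5746 \cdot 10^{-7}$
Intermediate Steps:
$V{\left(Q,Z \right)} = Q \left(-1 + Z\right)$ ($V{\left(Q,Z \right)} = \left(-1 + Z\right) Q = Q \left(-1 + Z\right)$)
$\frac{1}{-9758456 + \left(V{\left(-26,29 \right)} - 1118\right)^{2}} = \frac{1}{-9758456 + \left(- 26 \left(-1 + 29\right) - 1118\right)^{2}} = \frac{1}{-9758456 + \left(\left(-26\right) 28 - 1118\right)^{2}} = \frac{1}{-9758456 + \left(-728 - 1118\right)^{2}} = \frac{1}{-9758456 + \left(-1846\right)^{2}} = \frac{1}{-9758456 + 3407716} = \frac{1}{-6350740} = - \frac{1}{6350740}$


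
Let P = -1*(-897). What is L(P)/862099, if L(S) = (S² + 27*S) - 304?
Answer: 828524/862099 ≈ 0.96105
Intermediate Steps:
P = 897
L(S) = -304 + S² + 27*S
L(P)/862099 = (-304 + 897² + 27*897)/862099 = (-304 + 804609 + 24219)*(1/862099) = 828524*(1/862099) = 828524/862099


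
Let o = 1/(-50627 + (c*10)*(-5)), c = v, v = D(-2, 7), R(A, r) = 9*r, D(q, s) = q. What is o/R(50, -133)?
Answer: 1/60480819 ≈ 1.6534e-8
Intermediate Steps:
v = -2
c = -2
o = -1/50527 (o = 1/(-50627 - 2*10*(-5)) = 1/(-50627 - 20*(-5)) = 1/(-50627 + 100) = 1/(-50527) = -1/50527 ≈ -1.9791e-5)
o/R(50, -133) = -1/(50527*(9*(-133))) = -1/50527/(-1197) = -1/50527*(-1/1197) = 1/60480819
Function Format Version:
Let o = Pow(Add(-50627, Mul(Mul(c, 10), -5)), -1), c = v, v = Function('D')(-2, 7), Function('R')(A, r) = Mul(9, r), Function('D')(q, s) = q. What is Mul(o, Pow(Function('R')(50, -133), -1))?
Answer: Rational(1, 60480819) ≈ 1.6534e-8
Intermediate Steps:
v = -2
c = -2
o = Rational(-1, 50527) (o = Pow(Add(-50627, Mul(Mul(-2, 10), -5)), -1) = Pow(Add(-50627, Mul(-20, -5)), -1) = Pow(Add(-50627, 100), -1) = Pow(-50527, -1) = Rational(-1, 50527) ≈ -1.9791e-5)
Mul(o, Pow(Function('R')(50, -133), -1)) = Mul(Rational(-1, 50527), Pow(Mul(9, -133), -1)) = Mul(Rational(-1, 50527), Pow(-1197, -1)) = Mul(Rational(-1, 50527), Rational(-1, 1197)) = Rational(1, 60480819)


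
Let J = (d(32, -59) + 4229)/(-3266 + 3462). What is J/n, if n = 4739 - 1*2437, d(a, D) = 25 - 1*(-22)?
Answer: 1069/112798 ≈ 0.0094771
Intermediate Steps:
d(a, D) = 47 (d(a, D) = 25 + 22 = 47)
J = 1069/49 (J = (47 + 4229)/(-3266 + 3462) = 4276/196 = 4276*(1/196) = 1069/49 ≈ 21.816)
n = 2302 (n = 4739 - 2437 = 2302)
J/n = (1069/49)/2302 = (1069/49)*(1/2302) = 1069/112798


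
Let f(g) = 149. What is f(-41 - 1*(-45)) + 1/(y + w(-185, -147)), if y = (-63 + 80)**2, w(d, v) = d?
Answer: 15497/104 ≈ 149.01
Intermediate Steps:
y = 289 (y = 17**2 = 289)
f(-41 - 1*(-45)) + 1/(y + w(-185, -147)) = 149 + 1/(289 - 185) = 149 + 1/104 = 15497/104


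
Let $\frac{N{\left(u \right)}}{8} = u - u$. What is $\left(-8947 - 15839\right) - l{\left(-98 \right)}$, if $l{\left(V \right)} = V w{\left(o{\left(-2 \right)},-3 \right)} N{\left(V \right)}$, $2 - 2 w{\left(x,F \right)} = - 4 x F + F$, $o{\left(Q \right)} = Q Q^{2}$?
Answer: $-24786$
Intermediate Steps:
$N{\left(u \right)} = 0$ ($N{\left(u \right)} = 8 \left(u - u\right) = 8 \cdot 0 = 0$)
$o{\left(Q \right)} = Q^{3}$
$w{\left(x,F \right)} = 1 - \frac{F}{2} + 2 F x$ ($w{\left(x,F \right)} = 1 - \frac{- 4 x F + F}{2} = 1 - \frac{- 4 F x + F}{2} = 1 - \frac{F - 4 F x}{2} = 1 + \left(- \frac{F}{2} + 2 F x\right) = 1 - \frac{F}{2} + 2 F x$)
$l{\left(V \right)} = 0$ ($l{\left(V \right)} = V \left(1 - - \frac{3}{2} + 2 \left(-3\right) \left(-2\right)^{3}\right) 0 = V \left(1 + \frac{3}{2} + 2 \left(-3\right) \left(-8\right)\right) 0 = V \left(1 + \frac{3}{2} + 48\right) 0 = V \frac{101}{2} \cdot 0 = \frac{101 V}{2} \cdot 0 = 0$)
$\left(-8947 - 15839\right) - l{\left(-98 \right)} = \left(-8947 - 15839\right) - 0 = -24786 + 0 = -24786$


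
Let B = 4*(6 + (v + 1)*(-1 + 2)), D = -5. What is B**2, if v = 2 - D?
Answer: 3136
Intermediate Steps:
v = 7 (v = 2 - 1*(-5) = 2 + 5 = 7)
B = 56 (B = 4*(6 + (7 + 1)*(-1 + 2)) = 4*(6 + 8*1) = 4*(6 + 8) = 4*14 = 56)
B**2 = 56**2 = 3136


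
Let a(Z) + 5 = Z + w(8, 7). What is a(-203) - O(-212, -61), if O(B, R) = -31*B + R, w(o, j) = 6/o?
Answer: -26873/4 ≈ -6718.3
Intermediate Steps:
O(B, R) = R - 31*B
a(Z) = -17/4 + Z (a(Z) = -5 + (Z + 6/8) = -5 + (Z + 6*(1/8)) = -5 + (Z + 3/4) = -5 + (3/4 + Z) = -17/4 + Z)
a(-203) - O(-212, -61) = (-17/4 - 203) - (-61 - 31*(-212)) = -829/4 - (-61 + 6572) = -829/4 - 1*6511 = -829/4 - 6511 = -26873/4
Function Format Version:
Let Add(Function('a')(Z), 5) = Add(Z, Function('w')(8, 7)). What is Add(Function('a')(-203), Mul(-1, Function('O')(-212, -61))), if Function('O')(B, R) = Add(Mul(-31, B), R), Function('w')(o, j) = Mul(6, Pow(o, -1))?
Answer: Rational(-26873, 4) ≈ -6718.3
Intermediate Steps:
Function('O')(B, R) = Add(R, Mul(-31, B))
Function('a')(Z) = Add(Rational(-17, 4), Z) (Function('a')(Z) = Add(-5, Add(Z, Mul(6, Pow(8, -1)))) = Add(-5, Add(Z, Mul(6, Rational(1, 8)))) = Add(-5, Add(Z, Rational(3, 4))) = Add(-5, Add(Rational(3, 4), Z)) = Add(Rational(-17, 4), Z))
Add(Function('a')(-203), Mul(-1, Function('O')(-212, -61))) = Add(Add(Rational(-17, 4), -203), Mul(-1, Add(-61, Mul(-31, -212)))) = Add(Rational(-829, 4), Mul(-1, Add(-61, 6572))) = Add(Rational(-829, 4), Mul(-1, 6511)) = Add(Rational(-829, 4), -6511) = Rational(-26873, 4)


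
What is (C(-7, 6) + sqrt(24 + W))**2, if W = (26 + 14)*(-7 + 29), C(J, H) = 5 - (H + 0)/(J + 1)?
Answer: 940 + 24*sqrt(226) ≈ 1300.8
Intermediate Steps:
C(J, H) = 5 - H/(1 + J)
W = 880 (W = 40*22 = 880)
(C(-7, 6) + sqrt(24 + W))**2 = ((5 - 1*6 + 5*(-7))/(1 - 7) + sqrt(24 + 880))**2 = ((5 - 6 - 35)/(-6) + sqrt(904))**2 = (-1/6*(-36) + 2*sqrt(226))**2 = (6 + 2*sqrt(226))**2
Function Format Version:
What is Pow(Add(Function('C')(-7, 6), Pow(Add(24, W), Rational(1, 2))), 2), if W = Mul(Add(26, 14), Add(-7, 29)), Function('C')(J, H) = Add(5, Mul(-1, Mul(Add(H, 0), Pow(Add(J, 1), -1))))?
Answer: Add(940, Mul(24, Pow(226, Rational(1, 2)))) ≈ 1300.8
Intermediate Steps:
Function('C')(J, H) = Add(5, Mul(-1, H, Pow(Add(1, J), -1))) (Function('C')(J, H) = Add(5, Mul(-1, Mul(H, Pow(Add(1, J), -1)))) = Add(5, Mul(-1, H, Pow(Add(1, J), -1))))
W = 880 (W = Mul(40, 22) = 880)
Pow(Add(Function('C')(-7, 6), Pow(Add(24, W), Rational(1, 2))), 2) = Pow(Add(Mul(Pow(Add(1, -7), -1), Add(5, Mul(-1, 6), Mul(5, -7))), Pow(Add(24, 880), Rational(1, 2))), 2) = Pow(Add(Mul(Pow(-6, -1), Add(5, -6, -35)), Pow(904, Rational(1, 2))), 2) = Pow(Add(Mul(Rational(-1, 6), -36), Mul(2, Pow(226, Rational(1, 2)))), 2) = Pow(Add(6, Mul(2, Pow(226, Rational(1, 2)))), 2)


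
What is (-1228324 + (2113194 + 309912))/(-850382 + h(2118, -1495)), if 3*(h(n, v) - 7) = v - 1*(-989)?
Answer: -3584346/2551631 ≈ -1.4047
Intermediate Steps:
h(n, v) = 1010/3 + v/3 (h(n, v) = 7 + (v - 1*(-989))/3 = 7 + (v + 989)/3 = 7 + (989 + v)/3 = 7 + (989/3 + v/3) = 1010/3 + v/3)
(-1228324 + (2113194 + 309912))/(-850382 + h(2118, -1495)) = (-1228324 + (2113194 + 309912))/(-850382 + (1010/3 + (⅓)*(-1495))) = (-1228324 + 2423106)/(-850382 + (1010/3 - 1495/3)) = 1194782/(-850382 - 485/3) = 1194782/(-2551631/3) = 1194782*(-3/2551631) = -3584346/2551631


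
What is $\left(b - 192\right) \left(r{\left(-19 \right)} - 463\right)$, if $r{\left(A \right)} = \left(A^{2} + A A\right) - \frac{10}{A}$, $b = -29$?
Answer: $- \frac{1089751}{19} \approx -57355.0$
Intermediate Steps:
$r{\left(A \right)} = - \frac{10}{A} + 2 A^{2}$ ($r{\left(A \right)} = \left(A^{2} + A^{2}\right) - \frac{10}{A} = 2 A^{2} - \frac{10}{A} = - \frac{10}{A} + 2 A^{2}$)
$\left(b - 192\right) \left(r{\left(-19 \right)} - 463\right) = \left(-29 - 192\right) \left(\frac{2 \left(-5 + \left(-19\right)^{3}\right)}{-19} - 463\right) = - 221 \left(2 \left(- \frac{1}{19}\right) \left(-5 - 6859\right) - 463\right) = - 221 \left(2 \left(- \frac{1}{19}\right) \left(-6864\right) - 463\right) = - 221 \left(\frac{13728}{19} - 463\right) = \left(-221\right) \frac{4931}{19} = - \frac{1089751}{19}$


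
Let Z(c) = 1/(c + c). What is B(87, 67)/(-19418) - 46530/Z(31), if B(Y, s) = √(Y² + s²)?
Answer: -2884860 - √12058/19418 ≈ -2.8849e+6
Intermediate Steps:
Z(c) = 1/(2*c)
B(87, 67)/(-19418) - 46530/Z(31) = √(87² + 67²)/(-19418) - 46530/((½)/31) = √(7569 + 4489)*(-1/19418) - 46530/((½)*(1/31)) = √12058*(-1/19418) - 46530/1/62 = -√12058/19418 - 46530*62 = -√12058/19418 - 2884860 = -2884860 - √12058/19418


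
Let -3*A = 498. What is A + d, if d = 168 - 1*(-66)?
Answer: 68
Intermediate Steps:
A = -166 (A = -1/3*498 = -166)
d = 234 (d = 168 + 66 = 234)
A + d = -166 + 234 = 68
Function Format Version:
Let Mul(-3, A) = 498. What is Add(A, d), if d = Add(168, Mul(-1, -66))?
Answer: 68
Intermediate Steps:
A = -166 (A = Mul(Rational(-1, 3), 498) = -166)
d = 234 (d = Add(168, 66) = 234)
Add(A, d) = Add(-166, 234) = 68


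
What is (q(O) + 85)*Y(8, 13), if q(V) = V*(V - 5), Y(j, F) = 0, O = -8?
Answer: 0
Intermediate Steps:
q(V) = V*(-5 + V)
(q(O) + 85)*Y(8, 13) = (-8*(-5 - 8) + 85)*0 = (-8*(-13) + 85)*0 = (104 + 85)*0 = 189*0 = 0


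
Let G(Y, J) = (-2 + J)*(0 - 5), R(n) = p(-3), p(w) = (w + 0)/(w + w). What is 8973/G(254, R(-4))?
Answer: 5982/5 ≈ 1196.4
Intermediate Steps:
p(w) = ½ (p(w) = w/((2*w)) = w*(1/(2*w)) = ½)
R(n) = ½
G(Y, J) = 10 - 5*J (G(Y, J) = (-2 + J)*(-5) = 10 - 5*J)
8973/G(254, R(-4)) = 8973/(10 - 5*½) = 8973/(10 - 5/2) = 8973/(15/2) = 8973*(2/15) = 5982/5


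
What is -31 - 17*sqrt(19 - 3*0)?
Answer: -31 - 17*sqrt(19) ≈ -105.10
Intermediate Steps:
-31 - 17*sqrt(19 - 3*0) = -31 - 17*sqrt(19 + 0) = -31 - 17*sqrt(19)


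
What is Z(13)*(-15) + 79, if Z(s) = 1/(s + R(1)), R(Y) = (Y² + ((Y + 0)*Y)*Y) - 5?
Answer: 155/2 ≈ 77.500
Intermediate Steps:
R(Y) = -5 + Y² + Y³ (R(Y) = (Y² + (Y*Y)*Y) - 5 = (Y² + Y²*Y) - 5 = (Y² + Y³) - 5 = -5 + Y² + Y³)
Z(s) = 1/(-3 + s) (Z(s) = 1/(s + (-5 + 1² + 1³)) = 1/(s + (-5 + 1 + 1)) = 1/(s - 3) = 1/(-3 + s))
Z(13)*(-15) + 79 = -15/(-3 + 13) + 79 = -15/10 + 79 = (⅒)*(-15) + 79 = -3/2 + 79 = 155/2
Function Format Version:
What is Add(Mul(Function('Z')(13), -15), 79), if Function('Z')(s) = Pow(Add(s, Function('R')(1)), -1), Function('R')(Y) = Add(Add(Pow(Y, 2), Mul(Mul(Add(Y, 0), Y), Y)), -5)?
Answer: Rational(155, 2) ≈ 77.500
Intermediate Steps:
Function('R')(Y) = Add(-5, Pow(Y, 2), Pow(Y, 3)) (Function('R')(Y) = Add(Add(Pow(Y, 2), Mul(Mul(Y, Y), Y)), -5) = Add(Add(Pow(Y, 2), Mul(Pow(Y, 2), Y)), -5) = Add(Add(Pow(Y, 2), Pow(Y, 3)), -5) = Add(-5, Pow(Y, 2), Pow(Y, 3)))
Function('Z')(s) = Pow(Add(-3, s), -1) (Function('Z')(s) = Pow(Add(s, Add(-5, Pow(1, 2), Pow(1, 3))), -1) = Pow(Add(s, Add(-5, 1, 1)), -1) = Pow(Add(s, -3), -1) = Pow(Add(-3, s), -1))
Add(Mul(Function('Z')(13), -15), 79) = Add(Mul(Pow(Add(-3, 13), -1), -15), 79) = Add(Mul(Pow(10, -1), -15), 79) = Add(Mul(Rational(1, 10), -15), 79) = Add(Rational(-3, 2), 79) = Rational(155, 2)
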